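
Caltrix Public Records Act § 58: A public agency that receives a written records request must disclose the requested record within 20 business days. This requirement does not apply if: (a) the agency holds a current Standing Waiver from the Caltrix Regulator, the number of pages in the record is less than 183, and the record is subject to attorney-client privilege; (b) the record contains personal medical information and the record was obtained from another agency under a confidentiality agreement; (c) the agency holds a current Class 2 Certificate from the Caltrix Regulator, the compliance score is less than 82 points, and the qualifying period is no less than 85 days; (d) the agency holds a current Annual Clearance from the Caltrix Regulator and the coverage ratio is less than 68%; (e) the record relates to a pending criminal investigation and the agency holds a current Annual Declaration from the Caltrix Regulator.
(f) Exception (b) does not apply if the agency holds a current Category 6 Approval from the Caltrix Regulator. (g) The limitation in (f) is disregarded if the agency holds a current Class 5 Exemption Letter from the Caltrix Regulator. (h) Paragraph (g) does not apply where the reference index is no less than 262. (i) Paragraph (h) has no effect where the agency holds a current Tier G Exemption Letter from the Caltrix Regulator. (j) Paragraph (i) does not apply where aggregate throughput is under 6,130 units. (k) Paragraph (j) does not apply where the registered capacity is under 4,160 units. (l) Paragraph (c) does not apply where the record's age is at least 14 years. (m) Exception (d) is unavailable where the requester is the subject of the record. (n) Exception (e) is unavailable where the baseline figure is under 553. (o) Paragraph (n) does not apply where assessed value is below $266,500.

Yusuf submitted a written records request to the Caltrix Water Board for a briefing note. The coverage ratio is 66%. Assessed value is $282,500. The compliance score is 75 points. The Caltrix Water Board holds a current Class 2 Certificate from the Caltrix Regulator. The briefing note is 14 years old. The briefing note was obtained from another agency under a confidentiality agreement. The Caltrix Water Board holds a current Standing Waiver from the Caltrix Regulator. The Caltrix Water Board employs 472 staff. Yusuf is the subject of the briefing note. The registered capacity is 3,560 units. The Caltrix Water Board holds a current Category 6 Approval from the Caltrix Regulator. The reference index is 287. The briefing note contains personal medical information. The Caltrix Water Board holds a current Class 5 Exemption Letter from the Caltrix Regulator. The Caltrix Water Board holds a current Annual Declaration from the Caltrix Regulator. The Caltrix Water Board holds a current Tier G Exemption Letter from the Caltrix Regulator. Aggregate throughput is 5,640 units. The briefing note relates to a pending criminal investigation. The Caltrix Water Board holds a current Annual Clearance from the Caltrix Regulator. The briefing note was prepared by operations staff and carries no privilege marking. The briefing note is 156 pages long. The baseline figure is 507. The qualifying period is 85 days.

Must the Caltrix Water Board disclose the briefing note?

Exception (a) does not apply: the briefing note carries no privilege marking.
Exception (b)'s conditions are all satisfied: the briefing note contains personal medical information; the briefing note was obtained under a confidentiality agreement. As to paragraphs (f)–(k): (f) applies (a current Category 6 Approval is held), but yields to (g): (g) operates against (f): a current Class 5 Exemption Letter is held. (h) would limit (g) — the reference index is 287, meeting the 262 threshold — but (i) sets (h) aside: (i) is triggered — a current Tier G Exemption Letter is held. (j) is engaged (aggregate throughput is 5,640 units, under the 6,130 units limit), but is set aside by (k): (k) is engaged — the registered capacity is 3,560 units, under the 4,160 units limit. Exception (b) stands.
All of (c)'s requirements are met (a current Class 2 Certificate is held; the compliance score is 75 points, less than the 82 points limit; the qualifying period is 85 days, meeting the 85 days threshold). Turning to paragraph (l): (l) operates against (c): the record's age is 14 years, meeting the 14 years threshold. (c) is therefore removed.
All of (d)'s requirements are met (a current Annual Clearance is held; the coverage ratio is 66%, less than the 68% limit). But: (m) operates against (d): Yusuf is the subject of the briefing note. (d) is therefore removed.
Exception (e) is satisfied on its face — the briefing note relates to a pending investigation; a current Annual Declaration is held. But applying paragraphs (n)–(o): (n) is triggered — the baseline figure is 507, under the 553 limit. (o) is not triggered (assessed value is $282,500, not below $266,500), so (n) stands. Exception (e) does not apply.

No — exception (b) applies; the Caltrix Water Board is not required to disclose the briefing note.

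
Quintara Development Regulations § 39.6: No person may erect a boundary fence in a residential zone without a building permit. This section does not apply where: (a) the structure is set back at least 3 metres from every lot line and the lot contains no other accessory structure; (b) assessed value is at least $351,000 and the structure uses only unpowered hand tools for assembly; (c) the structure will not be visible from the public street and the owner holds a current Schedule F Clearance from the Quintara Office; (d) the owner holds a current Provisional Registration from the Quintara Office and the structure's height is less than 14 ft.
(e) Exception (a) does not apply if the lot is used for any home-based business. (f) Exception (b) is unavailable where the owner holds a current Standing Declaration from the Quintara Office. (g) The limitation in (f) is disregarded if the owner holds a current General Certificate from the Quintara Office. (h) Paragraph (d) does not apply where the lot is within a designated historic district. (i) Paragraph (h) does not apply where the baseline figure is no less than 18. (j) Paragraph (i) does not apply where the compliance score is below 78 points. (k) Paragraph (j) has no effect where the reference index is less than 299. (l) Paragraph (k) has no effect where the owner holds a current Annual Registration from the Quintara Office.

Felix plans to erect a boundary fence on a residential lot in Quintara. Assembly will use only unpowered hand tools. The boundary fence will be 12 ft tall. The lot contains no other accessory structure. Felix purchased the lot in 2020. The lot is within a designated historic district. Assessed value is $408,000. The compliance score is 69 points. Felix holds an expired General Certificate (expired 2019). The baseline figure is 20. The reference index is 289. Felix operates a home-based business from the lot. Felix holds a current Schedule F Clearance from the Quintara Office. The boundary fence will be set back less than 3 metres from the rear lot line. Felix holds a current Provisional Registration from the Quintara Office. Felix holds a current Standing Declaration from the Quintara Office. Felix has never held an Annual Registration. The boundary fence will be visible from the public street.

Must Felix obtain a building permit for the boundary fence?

No — exception (d) applies; Felix does not need a building permit.

Exception (a) requires that the structure is set back at least 3 metres from every lot line; but the rear setback is under 3 m, so (a) is unavailable.
Exception (b) is satisfied on its face — assessed value is $408,000, meeting the $351,000 threshold; assembly uses only hand tools. Turning to paragraphs (f)–(g): (f) operates — a current Standing Declaration is held. (g) is inapplicable (no current General Certificate is held), so (f) stands. (b) is therefore removed.
Exception (c) requires that the structure will not be visible from the public street; but the structure will be visible from the street, so (c) is unavailable.
Exception (d)'s conditions are all satisfied: a current Provisional Registration is held; the structure's height is 12 ft, less than the 14 ft limit. As to paragraphs (h)–(l): (h) would limit (d) — the lot is in a historic district — but (i) sets (h) aside: (i) applies — the baseline figure is 20, meeting the 18 threshold. (j) would limit (i) — the compliance score is 69 points, below the 78 points limit — but (k) sets (j) aside: (k) operates — the reference index is 289, less than the 299 limit. (l) is not triggered (the Annual Registration is not current), so (k) stands. Exception (d) stands.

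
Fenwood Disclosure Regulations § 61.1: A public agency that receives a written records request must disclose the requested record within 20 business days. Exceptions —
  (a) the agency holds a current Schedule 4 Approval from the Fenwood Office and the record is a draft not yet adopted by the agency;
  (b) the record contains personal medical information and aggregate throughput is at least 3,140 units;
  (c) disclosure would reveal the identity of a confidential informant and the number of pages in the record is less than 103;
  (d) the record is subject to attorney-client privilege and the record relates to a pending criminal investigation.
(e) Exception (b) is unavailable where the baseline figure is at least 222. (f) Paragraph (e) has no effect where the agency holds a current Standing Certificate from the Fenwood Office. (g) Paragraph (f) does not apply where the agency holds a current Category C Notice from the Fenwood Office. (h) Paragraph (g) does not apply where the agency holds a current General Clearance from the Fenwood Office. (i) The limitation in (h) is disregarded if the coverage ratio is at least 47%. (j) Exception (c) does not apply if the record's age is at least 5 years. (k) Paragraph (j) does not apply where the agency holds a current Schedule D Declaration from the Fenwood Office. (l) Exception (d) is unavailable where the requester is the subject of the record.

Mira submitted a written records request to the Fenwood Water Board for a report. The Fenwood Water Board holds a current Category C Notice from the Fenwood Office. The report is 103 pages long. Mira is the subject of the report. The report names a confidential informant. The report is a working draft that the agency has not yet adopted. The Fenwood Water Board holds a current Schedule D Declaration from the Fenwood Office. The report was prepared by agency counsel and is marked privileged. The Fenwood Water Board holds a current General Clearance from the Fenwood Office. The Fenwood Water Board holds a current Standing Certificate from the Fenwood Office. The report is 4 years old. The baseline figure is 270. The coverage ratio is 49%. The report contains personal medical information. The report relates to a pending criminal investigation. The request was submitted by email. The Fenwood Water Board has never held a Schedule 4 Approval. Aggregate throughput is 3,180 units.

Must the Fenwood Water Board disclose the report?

Yes — the Fenwood Water Board must disclose the report.

Exception (a) does not apply: the Schedule 4 Approval is not current.
Exception (b): the report contains personal medical information; aggregate throughput is 3,180 units, meeting the 3,140 units threshold — every condition holds. But applying paragraphs (e)–(i): (e) is engaged — the baseline figure is 270, meeting the 222 threshold. (f) would limit (e) — a current Standing Certificate is held — but (g) sets (f) aside: (g) operates against (f): a current Category C Notice is held. (h) would limit (g) — a current General Clearance is held — but (i) sets (h) aside: (i) operates — the coverage ratio is 49%, meeting the 47% threshold. Exception (b) does not apply.
Exception (c) requires that the number of pages in the record is less than 103; but the number of pages in the record is 103, not less than 103, so (c) is unavailable.
Exception (d) is satisfied on its face — the report is privileged; the report relates to a pending investigation. However, paragraph (l) must be considered: (l) operates against (d): Mira is the subject of the report. Exception (d) does not apply.
None of the exceptions is available; § 61.1 applies in full.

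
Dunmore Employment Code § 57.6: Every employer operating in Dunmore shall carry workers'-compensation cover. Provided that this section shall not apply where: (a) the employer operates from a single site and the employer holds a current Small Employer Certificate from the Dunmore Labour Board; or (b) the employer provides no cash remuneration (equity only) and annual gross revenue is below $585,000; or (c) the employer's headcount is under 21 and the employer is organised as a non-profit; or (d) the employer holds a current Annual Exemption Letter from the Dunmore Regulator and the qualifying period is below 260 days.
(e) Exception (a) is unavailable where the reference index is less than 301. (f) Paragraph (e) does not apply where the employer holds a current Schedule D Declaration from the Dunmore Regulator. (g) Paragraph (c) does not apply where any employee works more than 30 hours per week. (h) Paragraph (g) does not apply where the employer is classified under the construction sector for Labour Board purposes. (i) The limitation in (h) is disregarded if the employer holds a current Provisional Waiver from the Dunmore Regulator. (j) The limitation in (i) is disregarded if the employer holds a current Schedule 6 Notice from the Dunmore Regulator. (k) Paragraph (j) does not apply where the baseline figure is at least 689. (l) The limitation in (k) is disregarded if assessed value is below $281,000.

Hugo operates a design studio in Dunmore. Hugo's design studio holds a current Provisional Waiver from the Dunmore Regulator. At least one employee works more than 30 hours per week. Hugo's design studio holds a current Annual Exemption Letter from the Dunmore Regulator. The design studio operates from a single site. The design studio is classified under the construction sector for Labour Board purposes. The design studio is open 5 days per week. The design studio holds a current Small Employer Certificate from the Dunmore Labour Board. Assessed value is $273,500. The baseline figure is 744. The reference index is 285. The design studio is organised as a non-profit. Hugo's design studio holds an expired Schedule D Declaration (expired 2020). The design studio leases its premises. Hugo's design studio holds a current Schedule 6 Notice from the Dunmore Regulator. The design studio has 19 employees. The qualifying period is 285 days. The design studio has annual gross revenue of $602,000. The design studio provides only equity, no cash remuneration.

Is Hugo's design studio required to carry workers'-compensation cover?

Exception (a): the employer operates from a single site; a current Small Employer Certificate is held — every condition holds. But applying paragraphs (e)–(f): (e) operates against (a): the reference index is 285, less than the 301 limit. (f) is inapplicable (there is no Schedule D Declaration in force), so (e) stands. So (a) is unavailable.
Exception (b) does not apply: annual gross revenue is $602,000, not below $585,000.
All of (c)'s requirements are met (the employer's headcount is 19, under the 21 limit; the employer is a non-profit). As to paragraphs (g)–(l): (g) is triggered (at least one employee exceeds 30 hours/week), but is displaced by (h): (h) is engaged — the design studio is classified under the construction sector. (i) would limit (h) — a current Provisional Waiver is held — but (j) sets (i) aside: (j) operates against (i): a current Schedule 6 Notice is held. (k) applies (the baseline figure is 744, meeting the 689 threshold), but is set aside by (l): (l) operates against (k): assessed value is $273,500, below the $281,000 limit. (c) remains available.
Exception (d) fails — the qualifying period is 285 days, not below 260 days.

No — exception (c) applies; Hugo's design studio is not required to carry workers'-compensation cover.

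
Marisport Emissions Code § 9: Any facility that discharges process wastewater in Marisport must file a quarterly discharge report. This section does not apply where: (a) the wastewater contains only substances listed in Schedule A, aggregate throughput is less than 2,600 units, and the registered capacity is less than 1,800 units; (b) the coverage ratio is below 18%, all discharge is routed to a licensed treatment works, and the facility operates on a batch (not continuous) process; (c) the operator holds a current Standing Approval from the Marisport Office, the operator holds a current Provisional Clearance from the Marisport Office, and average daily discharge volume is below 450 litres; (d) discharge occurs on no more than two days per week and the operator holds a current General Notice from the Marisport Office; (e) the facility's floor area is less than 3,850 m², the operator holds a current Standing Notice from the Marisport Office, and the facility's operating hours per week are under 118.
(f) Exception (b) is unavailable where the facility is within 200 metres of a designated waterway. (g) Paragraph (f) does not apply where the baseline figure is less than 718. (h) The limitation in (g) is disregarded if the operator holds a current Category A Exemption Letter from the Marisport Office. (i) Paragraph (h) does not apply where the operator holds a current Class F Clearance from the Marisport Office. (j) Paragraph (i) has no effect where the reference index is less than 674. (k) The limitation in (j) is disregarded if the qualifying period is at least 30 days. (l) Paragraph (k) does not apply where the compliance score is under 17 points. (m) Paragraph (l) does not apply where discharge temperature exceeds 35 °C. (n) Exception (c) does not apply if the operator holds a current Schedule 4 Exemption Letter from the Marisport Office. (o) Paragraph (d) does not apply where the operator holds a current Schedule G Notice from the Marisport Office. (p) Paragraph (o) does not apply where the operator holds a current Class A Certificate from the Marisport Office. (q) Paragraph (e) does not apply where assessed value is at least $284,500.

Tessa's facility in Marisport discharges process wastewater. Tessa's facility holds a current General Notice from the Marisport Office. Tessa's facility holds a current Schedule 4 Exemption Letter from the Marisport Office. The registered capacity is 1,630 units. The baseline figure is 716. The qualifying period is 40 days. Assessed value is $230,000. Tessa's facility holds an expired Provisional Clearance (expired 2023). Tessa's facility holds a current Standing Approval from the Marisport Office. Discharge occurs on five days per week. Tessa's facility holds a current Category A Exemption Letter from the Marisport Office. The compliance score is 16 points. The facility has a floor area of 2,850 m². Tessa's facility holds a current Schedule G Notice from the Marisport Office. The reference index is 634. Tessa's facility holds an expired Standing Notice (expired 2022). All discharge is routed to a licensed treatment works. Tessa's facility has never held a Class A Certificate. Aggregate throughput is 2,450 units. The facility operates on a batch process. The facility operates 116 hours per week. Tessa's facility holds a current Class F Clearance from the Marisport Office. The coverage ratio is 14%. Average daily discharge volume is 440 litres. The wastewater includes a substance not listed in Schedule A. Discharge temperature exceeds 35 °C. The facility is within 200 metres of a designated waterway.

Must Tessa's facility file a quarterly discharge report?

Exception (a) fails — the wastewater includes a non-Schedule-A substance.
All of (b)'s requirements are met (the coverage ratio is 14%, below the 18% limit; discharge is routed to a licensed treatment works; the facility operates on a batch process). Applying paragraphs (f)–(m): (f) would limit (b) — the facility is within 200 m of a designated waterway — but (g) sets (f) aside: (g) operates against (f): the baseline figure is 716, less than the 718 limit. (h) would limit (g) — a current Category A Exemption Letter is held — but (i) sets (h) aside: (i) operates against (h): a current Class F Clearance is held. (j) operates (the reference index is 634, less than the 674 limit), but is set aside by (k): (k) operates against (j): the qualifying period is 40 days, meeting the 30 days threshold. (l) would limit (k) — the compliance score is 16 points, under the 17 points limit — but (m) sets (l) aside: (m) operates against (l): discharge temperature exceeds 35 °C. (b) remains available.
Exception (c) requires that the operator holds a current Provisional Clearance from the Marisport Office; but there is no Provisional Clearance in force, so (c) is unavailable.
Exception (d) requires that discharge occurs on no more than two days per week; but discharge occurs on five days per week, so (d) is unavailable.
Exception (e) requires that the operator holds a current Standing Notice from the Marisport Office; but no current Standing Notice is held, so (e) is unavailable.

No — exception (b) applies; Tessa's facility is not required to file a quarterly discharge report.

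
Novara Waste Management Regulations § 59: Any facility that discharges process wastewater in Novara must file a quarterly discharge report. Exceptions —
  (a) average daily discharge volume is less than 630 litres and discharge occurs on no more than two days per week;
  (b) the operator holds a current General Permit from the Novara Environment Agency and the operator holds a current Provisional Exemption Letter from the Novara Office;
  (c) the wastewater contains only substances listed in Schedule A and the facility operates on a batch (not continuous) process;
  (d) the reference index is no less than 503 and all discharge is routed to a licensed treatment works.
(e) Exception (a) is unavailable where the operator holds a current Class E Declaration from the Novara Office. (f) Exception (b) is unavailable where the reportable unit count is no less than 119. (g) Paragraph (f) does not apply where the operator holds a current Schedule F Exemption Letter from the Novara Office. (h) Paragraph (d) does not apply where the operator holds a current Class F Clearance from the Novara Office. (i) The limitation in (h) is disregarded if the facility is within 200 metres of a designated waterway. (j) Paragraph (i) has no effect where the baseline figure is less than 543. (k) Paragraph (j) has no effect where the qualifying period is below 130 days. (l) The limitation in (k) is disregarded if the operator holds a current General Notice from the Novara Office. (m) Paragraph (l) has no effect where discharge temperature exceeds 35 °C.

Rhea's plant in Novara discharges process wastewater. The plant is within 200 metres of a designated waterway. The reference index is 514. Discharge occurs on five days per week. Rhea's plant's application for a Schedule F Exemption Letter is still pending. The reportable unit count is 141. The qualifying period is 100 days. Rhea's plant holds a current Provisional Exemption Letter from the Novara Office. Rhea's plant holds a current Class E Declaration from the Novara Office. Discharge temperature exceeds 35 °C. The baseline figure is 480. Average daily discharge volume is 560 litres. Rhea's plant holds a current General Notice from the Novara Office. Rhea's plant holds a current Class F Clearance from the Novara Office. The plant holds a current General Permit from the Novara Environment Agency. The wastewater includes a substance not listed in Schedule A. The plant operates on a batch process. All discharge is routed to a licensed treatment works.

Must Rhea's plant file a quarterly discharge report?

Exception (a) requires that discharge occurs on no more than two days per week; but discharge occurs on five days per week, so (a) is unavailable.
Exception (b)'s conditions are all satisfied: a current General Permit is held; a current Provisional Exemption Letter is held. But applying paragraphs (f)–(g): (f) operates against (b): the reportable unit count is 141, meeting the 119 threshold. (g) is not engaged (there is no Schedule F Exemption Letter in force), so (f) stands. (b) is therefore removed.
Exception (c) fails — the wastewater includes a non-Schedule-A substance.
Exception (d): the reference index is 514, meeting the 503 threshold; discharge is routed to a licensed treatment works — every condition holds. Under paragraphs (h)–(m): (h) is triggered (a current Class F Clearance is held), but is overridden by (i): (i) is engaged — the plant is within 200 m of a designated waterway. (j) would limit (i) — the baseline figure is 480, less than the 543 limit — but (k) sets (j) aside: (k) applies — the qualifying period is 100 days, below the 130 days limit. (l) applies (a current General Notice is held), but is overridden by (m): (m) operates against (l): discharge temperature exceeds 35 °C. (d) remains available.

No — exception (d) applies; Rhea's plant is not required to file a quarterly discharge report.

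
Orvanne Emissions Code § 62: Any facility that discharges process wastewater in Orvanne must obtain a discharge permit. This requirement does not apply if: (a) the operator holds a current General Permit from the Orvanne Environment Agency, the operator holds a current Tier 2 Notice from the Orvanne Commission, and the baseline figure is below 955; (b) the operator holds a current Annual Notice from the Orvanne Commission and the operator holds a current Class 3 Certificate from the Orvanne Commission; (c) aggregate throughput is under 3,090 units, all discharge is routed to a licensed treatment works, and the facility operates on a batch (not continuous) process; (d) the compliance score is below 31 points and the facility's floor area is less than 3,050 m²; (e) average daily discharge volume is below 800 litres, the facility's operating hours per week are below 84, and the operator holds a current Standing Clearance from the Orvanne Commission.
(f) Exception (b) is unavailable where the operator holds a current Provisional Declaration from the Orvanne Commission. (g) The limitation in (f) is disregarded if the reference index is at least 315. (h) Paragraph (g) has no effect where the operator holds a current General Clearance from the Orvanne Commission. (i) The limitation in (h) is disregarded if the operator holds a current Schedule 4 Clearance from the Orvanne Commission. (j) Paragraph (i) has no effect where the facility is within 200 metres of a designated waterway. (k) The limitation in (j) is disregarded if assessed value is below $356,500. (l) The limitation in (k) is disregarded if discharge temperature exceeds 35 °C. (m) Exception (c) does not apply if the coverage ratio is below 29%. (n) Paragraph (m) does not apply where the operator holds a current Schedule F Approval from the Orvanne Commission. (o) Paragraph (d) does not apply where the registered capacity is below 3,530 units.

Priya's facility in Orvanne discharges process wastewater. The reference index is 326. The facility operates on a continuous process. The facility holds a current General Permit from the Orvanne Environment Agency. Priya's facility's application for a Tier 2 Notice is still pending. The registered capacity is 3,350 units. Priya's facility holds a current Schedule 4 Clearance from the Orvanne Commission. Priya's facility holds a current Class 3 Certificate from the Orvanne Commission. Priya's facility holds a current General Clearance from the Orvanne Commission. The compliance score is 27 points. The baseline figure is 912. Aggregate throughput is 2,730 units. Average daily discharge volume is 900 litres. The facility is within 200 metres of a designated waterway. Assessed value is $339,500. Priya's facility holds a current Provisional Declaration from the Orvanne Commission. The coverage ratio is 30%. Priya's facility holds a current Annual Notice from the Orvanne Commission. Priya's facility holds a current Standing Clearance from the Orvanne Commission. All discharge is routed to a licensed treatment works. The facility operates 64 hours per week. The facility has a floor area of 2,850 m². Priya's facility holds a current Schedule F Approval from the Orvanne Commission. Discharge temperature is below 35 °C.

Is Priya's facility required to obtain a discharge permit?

No — exception (b) applies; Priya's facility is not required to obtain a discharge permit.

Exception (a) requires that the operator holds a current Tier 2 Notice from the Orvanne Commission; but the Tier 2 Notice is not current, so (a) is unavailable.
Exception (b): a current Annual Notice is held; a current Class 3 Certificate is held — every condition holds. Under paragraphs (f)–(l): (f) is triggered (a current Provisional Declaration is held), but is itself disapplied by (g): (g) operates — the reference index is 326, meeting the 315 threshold. (h) would limit (g) — a current General Clearance is held — but (i) sets (h) aside: (i) applies — a current Schedule 4 Clearance is held. (j) would limit (i) — the facility is within 200 m of a designated waterway — but (k) sets (j) aside: (k) operates — assessed value is $339,500, below the $356,500 limit. (l), which would lift (k), is not engaged — discharge temperature is below 35 °C. (b) remains available.
Exception (c) requires that the facility operates on a batch (not continuous) process; but the facility operates on a continuous process, so (c) is unavailable.
Exception (d): the compliance score is 27 points, below the 31 points limit; the facility's floor area is 2,850 m², less than the 3,050 m² limit — every condition holds. Turning to paragraph (o): (o) operates against (d): the registered capacity is 3,350 units, below the 3,530 units limit. So (d) is unavailable.
Exception (e) fails — average daily discharge volume is 900 litres, not below 800 litres.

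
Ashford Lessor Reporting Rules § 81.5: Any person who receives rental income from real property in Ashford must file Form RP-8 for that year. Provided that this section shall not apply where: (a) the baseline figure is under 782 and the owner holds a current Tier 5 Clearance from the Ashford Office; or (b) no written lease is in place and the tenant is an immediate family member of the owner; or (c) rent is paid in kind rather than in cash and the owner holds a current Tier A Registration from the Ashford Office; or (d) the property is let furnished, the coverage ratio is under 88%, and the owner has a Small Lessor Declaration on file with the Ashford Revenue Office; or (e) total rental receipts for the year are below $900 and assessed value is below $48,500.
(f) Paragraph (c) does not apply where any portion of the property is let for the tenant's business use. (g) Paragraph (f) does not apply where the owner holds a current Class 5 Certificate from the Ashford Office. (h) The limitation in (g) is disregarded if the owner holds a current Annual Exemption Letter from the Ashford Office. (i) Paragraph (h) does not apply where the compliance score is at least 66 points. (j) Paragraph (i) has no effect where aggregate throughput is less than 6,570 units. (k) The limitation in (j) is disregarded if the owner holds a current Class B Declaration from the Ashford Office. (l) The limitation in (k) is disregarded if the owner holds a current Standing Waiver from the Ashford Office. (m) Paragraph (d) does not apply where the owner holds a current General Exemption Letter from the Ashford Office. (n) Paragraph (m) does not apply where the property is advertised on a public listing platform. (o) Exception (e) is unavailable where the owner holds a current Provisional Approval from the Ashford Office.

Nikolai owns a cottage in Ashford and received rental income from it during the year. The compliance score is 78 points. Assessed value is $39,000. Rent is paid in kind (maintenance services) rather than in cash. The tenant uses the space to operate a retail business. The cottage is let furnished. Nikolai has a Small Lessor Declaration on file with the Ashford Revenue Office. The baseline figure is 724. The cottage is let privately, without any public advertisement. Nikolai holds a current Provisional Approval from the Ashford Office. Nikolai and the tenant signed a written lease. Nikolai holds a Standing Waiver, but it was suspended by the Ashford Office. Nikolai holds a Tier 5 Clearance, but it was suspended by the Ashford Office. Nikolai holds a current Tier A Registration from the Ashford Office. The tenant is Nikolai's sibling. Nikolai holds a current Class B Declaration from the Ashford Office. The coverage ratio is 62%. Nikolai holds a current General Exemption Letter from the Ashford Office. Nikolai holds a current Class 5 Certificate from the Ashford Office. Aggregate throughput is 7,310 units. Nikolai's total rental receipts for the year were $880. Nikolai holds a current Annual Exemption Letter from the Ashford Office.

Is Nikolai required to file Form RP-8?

Exception (a) does not apply: the Tier 5 Clearance is not current.
Exception (b) does not apply: a written lease is in place.
All of (c)'s requirements are met (rent is paid in kind; a current Tier A Registration is held). Applying paragraphs (f)–(l): (f) would limit (c) — the space is let for business use — but (g) sets (f) aside: (g) is triggered — a current Class 5 Certificate is held. (h) would limit (g) — a current Annual Exemption Letter is held — but (i) sets (h) aside: (i) is engaged — the compliance score is 78 points, meeting the 66 points threshold. (j), which would lift (i), is inapplicable — aggregate throughput is 7,310 units, not less than 6,570 units. (c) remains available.
All of (d)'s requirements are met (the property is let furnished; the coverage ratio is 62%, under the 88% limit; a Small Lessor Declaration is on file). But: (m) operates against (d): a current General Exemption Letter is held. (n), which would lift (m), is not engaged — the property is let privately without advertisement. Exception (d) does not apply.
Exception (e)'s conditions are all satisfied: total rental receipts for the year are $880, below the $900 limit; assessed value is $39,000, below the $48,500 limit. However, paragraph (o) must be considered: (o) applies — a current Provisional Approval is held. Exception (e) does not apply.

No — exception (c) applies; Nikolai is not required to file Form RP-8.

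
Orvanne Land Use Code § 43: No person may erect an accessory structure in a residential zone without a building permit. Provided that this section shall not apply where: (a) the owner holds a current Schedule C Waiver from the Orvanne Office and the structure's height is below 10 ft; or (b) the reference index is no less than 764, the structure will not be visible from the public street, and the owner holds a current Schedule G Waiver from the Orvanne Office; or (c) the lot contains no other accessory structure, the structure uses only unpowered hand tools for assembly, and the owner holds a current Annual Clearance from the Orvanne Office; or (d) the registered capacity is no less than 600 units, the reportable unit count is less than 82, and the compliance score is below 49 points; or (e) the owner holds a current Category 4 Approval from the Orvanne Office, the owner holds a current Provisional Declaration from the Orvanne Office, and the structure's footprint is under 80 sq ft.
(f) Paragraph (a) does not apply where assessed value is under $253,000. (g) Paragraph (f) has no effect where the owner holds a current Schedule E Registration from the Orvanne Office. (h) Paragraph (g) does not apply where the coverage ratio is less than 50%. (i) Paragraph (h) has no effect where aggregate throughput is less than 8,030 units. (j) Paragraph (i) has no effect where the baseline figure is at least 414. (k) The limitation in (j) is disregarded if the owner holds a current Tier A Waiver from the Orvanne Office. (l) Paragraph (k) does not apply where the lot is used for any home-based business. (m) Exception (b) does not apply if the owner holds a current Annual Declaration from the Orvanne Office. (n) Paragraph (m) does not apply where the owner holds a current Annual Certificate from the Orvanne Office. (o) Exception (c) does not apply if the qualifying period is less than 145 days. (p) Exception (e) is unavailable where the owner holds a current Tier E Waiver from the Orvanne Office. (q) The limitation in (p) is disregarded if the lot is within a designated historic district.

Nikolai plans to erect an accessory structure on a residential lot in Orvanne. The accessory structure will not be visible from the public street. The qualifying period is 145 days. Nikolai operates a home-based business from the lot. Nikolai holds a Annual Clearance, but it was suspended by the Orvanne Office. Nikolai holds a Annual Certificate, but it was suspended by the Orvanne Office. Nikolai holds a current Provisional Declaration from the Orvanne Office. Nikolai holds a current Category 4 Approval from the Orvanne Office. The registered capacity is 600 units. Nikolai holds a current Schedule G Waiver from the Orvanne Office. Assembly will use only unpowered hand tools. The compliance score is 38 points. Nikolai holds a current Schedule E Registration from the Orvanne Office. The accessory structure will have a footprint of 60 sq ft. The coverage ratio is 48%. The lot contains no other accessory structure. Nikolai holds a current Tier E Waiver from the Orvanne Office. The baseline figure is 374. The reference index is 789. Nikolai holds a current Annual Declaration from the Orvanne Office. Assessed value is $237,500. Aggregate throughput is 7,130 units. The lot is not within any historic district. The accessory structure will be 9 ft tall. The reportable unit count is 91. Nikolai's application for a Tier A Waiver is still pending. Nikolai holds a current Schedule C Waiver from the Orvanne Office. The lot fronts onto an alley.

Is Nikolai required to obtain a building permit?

No — exception (a) applies; Nikolai does not need a building permit.

Exception (a) is satisfied on its face — a current Schedule C Waiver is held; the structure's height is 9 ft, below the 10 ft limit. Applying paragraphs (f)–(l): (f) is engaged (assessed value is $237,500, under the $253,000 limit), but is set aside by (g): (g) is engaged — a current Schedule E Registration is held. (h) operates (the coverage ratio is 48%, less than the 50% limit), but is overridden by (i): (i) operates against (h): aggregate throughput is 7,130 units, less than the 8,030 units limit. (j), which would lift (i), is not triggered — the baseline figure is 374, short of 414. Exception (a) stands.
Exception (b): the reference index is 789, meeting the 764 threshold; the structure will not be visible from the street; a current Schedule G Waiver is held — every condition holds. But: (m) is triggered — a current Annual Declaration is held. (n) is not triggered (the Annual Certificate is not current), so (m) stands. So (b) is unavailable.
Exception (c) fails — the Annual Clearance is not current.
Exception (d) does not apply: the reportable unit count is 91, not less than 82.
Exception (e): a current Category 4 Approval is held; a current Provisional Declaration is held; the structure's footprint is 60 sq ft, under the 80 sq ft limit — every condition holds. But: (p) is engaged — a current Tier E Waiver is held. (q), which would lift (p), is not triggered — the lot is not in a historic district. So (e) is unavailable.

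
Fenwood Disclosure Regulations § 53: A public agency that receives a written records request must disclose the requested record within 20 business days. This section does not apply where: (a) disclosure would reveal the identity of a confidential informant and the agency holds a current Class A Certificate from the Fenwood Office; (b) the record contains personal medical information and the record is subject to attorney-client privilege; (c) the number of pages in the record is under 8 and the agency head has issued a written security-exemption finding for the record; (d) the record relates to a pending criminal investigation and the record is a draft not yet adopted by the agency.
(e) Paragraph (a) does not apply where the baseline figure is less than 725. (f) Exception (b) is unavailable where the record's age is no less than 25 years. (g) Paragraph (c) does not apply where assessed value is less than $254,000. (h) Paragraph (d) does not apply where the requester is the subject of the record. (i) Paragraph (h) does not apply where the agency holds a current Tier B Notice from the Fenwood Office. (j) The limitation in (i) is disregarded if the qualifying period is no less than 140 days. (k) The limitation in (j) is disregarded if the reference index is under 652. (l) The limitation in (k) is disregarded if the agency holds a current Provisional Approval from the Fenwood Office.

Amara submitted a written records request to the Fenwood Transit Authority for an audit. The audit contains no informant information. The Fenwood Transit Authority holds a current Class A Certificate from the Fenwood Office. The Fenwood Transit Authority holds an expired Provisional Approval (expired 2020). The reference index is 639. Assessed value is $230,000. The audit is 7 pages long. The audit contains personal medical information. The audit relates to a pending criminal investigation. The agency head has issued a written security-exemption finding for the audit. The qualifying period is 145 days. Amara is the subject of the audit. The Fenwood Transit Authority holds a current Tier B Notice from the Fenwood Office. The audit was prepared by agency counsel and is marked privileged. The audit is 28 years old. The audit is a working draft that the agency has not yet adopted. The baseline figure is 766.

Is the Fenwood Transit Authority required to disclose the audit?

No — exception (d) applies; the Fenwood Transit Authority is not required to disclose the audit.

Exception (a) requires that disclosure would reveal the identity of a confidential informant; but the audit contains no informant information, so (a) is unavailable.
Exception (b)'s conditions are all satisfied: the audit contains personal medical information; the audit is privileged. But: (f) operates against (b): the record's age is 28 years, meeting the 25 years threshold. (b) is therefore removed.
All of (c)'s requirements are met (the number of pages in the record is 7, under the 8 limit; a written security-exemption finding has been issued). But applying paragraph (g): (g) is engaged — assessed value is $230,000, less than the $254,000 limit. (c) is therefore removed.
Exception (d) is satisfied on its face — the audit relates to a pending investigation; the audit is an unadopted draft. As to paragraphs (h)–(l): (h) would limit (d) — Amara is the subject of the audit — but (i) sets (h) aside: (i) operates against (h): a current Tier B Notice is held. (j) would limit (i) — the qualifying period is 145 days, meeting the 140 days threshold — but (k) sets (j) aside: (k) is triggered — the reference index is 639, under the 652 limit. (l) is not engaged (no current Provisional Approval is held), so (k) stands. Exception (d) stands.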